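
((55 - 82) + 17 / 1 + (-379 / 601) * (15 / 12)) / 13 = -0.83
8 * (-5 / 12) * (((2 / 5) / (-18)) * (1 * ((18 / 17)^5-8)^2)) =179334830453888 / 54431835312123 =3.29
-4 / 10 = -2 / 5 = -0.40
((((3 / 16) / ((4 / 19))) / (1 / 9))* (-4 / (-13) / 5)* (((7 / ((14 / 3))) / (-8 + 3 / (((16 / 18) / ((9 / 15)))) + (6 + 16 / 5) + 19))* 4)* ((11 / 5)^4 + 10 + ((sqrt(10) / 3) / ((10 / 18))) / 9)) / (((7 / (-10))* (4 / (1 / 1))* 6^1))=-824391 / 3111500 - 171* sqrt(10) / 323596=-0.27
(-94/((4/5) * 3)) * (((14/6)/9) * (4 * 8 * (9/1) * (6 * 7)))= -368480/3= -122826.67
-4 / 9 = -0.44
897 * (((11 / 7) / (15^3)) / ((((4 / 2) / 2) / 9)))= 3289 / 875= 3.76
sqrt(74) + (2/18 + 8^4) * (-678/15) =-1666298/9 + sqrt(74) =-185135.62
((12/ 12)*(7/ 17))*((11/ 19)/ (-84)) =-11/ 3876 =-0.00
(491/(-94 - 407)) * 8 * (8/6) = -15712/1503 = -10.45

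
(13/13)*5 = 5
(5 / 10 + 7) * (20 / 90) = 5 / 3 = 1.67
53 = 53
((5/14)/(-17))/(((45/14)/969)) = -19/3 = -6.33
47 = 47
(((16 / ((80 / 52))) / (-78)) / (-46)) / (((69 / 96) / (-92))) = -128 / 345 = -0.37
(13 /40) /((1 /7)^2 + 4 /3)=1911 /7960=0.24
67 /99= 0.68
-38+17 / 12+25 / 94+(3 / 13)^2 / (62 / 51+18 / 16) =-3303782777 / 91026780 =-36.29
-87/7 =-12.43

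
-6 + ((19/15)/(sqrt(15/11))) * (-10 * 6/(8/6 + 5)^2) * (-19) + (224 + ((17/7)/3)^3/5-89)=12 * sqrt(165)/5 + 5978258/46305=159.93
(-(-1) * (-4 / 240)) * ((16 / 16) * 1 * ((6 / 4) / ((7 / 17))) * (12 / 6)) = -17 / 140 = -0.12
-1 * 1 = -1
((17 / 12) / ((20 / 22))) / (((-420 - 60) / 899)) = -168113 / 57600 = -2.92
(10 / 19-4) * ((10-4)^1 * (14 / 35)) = -792 / 95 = -8.34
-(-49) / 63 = 7 / 9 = 0.78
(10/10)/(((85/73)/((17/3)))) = 4.87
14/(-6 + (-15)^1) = -2/3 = -0.67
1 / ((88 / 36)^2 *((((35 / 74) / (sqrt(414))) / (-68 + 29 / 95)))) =-57821121 *sqrt(46) / 804650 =-487.37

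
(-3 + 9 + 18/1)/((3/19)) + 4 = 156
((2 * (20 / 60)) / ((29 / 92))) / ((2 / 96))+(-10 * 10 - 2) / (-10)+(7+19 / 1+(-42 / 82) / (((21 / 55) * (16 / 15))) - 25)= 10602039 / 95120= 111.46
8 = 8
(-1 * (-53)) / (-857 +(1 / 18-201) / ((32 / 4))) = -0.06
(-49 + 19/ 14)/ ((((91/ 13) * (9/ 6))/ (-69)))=15341/ 49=313.08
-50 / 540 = -5 / 54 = -0.09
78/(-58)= -39/29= -1.34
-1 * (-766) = 766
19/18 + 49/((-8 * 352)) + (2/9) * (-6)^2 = 229063/25344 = 9.04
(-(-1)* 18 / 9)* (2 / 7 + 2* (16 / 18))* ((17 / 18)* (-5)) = -11050 / 567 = -19.49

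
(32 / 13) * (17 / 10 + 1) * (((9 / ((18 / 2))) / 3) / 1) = 2.22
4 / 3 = 1.33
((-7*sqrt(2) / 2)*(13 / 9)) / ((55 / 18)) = -91*sqrt(2) / 55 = -2.34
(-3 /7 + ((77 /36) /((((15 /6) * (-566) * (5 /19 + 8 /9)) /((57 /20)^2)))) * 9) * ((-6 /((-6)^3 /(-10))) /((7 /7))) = 545827027 /3746467200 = 0.15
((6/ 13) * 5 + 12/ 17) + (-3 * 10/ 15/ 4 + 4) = 2879/ 442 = 6.51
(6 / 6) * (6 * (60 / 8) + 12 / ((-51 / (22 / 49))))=37397 / 833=44.89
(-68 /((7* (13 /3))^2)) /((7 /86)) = -52632 /57967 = -0.91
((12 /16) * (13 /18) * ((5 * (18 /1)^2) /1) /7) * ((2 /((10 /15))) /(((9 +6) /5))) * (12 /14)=5265 /49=107.45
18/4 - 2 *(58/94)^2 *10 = -13759/4418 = -3.11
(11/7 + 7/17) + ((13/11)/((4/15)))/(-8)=59867/41888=1.43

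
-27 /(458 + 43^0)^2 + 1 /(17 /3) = 1376 /7803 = 0.18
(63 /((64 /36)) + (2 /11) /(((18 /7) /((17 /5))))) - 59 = -184711 /7920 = -23.32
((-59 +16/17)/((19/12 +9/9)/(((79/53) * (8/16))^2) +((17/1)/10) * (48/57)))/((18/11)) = -2145687005/367840322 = -5.83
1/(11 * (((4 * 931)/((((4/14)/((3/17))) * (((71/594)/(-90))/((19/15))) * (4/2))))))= -1207/14563070676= -0.00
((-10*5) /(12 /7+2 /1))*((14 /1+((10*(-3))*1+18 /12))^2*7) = -1030225 /52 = -19812.02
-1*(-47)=47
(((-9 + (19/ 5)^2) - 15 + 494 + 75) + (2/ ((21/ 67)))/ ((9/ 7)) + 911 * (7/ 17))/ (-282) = -10780999/ 3235950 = -3.33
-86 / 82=-43 / 41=-1.05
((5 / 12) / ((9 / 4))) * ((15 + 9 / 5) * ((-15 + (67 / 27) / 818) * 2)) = -9274244 / 99387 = -93.31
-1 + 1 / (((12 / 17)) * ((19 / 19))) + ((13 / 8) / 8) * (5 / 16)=1475 / 3072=0.48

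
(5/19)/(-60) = -0.00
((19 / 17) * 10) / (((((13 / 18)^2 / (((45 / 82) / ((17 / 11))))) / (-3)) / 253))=-11564199900 / 2002481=-5774.94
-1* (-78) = 78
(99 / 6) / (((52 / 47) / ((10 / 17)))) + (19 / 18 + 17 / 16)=346585 / 31824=10.89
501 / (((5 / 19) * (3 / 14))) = 44422 / 5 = 8884.40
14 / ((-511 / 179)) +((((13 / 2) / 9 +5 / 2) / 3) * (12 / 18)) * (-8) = -62870 / 5913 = -10.63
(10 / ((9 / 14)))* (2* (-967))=-30084.44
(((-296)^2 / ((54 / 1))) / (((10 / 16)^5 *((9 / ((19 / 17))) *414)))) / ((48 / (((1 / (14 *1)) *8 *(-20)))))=-13637255168 / 11223410625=-1.22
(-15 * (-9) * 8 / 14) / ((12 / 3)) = 135 / 7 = 19.29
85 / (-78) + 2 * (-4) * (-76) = 47339 / 78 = 606.91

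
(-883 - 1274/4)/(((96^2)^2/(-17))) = 1513/6291456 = 0.00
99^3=970299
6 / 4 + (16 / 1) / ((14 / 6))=117 / 14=8.36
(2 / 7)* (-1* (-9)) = 18 / 7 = 2.57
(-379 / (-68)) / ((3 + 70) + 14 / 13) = 4927 / 65484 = 0.08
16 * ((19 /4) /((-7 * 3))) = -76 /21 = -3.62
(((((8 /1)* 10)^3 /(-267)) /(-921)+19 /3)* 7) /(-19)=-14485877 /4672233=-3.10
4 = 4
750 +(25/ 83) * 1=62275/ 83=750.30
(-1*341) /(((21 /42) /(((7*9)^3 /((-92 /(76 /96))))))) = 540018171 /368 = 1467440.68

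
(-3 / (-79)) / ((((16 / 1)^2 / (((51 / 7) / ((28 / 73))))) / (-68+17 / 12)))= -2974677 / 15855616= -0.19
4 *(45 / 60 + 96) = 387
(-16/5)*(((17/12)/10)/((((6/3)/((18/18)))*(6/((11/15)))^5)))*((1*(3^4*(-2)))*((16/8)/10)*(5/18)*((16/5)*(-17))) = -46543739/15377343750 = -0.00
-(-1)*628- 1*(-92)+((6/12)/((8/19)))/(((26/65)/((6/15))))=11539/16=721.19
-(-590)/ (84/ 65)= 19175/ 42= 456.55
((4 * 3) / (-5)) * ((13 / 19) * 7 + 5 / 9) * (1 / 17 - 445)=27653984 / 4845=5707.74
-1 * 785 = -785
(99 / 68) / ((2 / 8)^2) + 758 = 13282 / 17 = 781.29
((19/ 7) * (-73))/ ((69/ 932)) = -1292684/ 483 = -2676.36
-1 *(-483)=483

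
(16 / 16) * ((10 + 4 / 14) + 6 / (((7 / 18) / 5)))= 612 / 7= 87.43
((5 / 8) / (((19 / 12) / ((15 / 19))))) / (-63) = -0.00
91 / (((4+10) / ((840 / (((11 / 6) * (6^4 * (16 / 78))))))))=5915 / 528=11.20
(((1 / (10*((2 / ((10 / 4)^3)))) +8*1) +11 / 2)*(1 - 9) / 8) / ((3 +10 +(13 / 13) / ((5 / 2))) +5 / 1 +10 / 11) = -25135 / 33984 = -0.74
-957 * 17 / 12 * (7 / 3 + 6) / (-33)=12325 / 36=342.36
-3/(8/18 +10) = -27/94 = -0.29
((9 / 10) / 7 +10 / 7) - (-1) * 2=249 / 70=3.56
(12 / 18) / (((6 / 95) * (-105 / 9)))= -19 / 21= -0.90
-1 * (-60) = 60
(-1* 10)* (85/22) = -425/11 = -38.64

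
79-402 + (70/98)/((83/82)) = -187253/581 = -322.29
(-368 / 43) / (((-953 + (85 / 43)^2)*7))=1978 / 1535513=0.00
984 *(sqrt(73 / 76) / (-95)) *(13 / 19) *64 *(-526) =215314944 *sqrt(1387) / 34295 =233819.97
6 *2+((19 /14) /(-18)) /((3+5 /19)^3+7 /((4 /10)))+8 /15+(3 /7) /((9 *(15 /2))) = 1132288859 /90306846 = 12.54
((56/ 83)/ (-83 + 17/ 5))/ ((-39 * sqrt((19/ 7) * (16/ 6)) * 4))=35 * sqrt(798)/ 48956388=0.00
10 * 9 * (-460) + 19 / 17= -703781 / 17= -41398.88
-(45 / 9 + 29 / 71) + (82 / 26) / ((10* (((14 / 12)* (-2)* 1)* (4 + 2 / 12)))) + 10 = 3682051 / 807625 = 4.56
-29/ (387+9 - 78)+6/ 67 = -35/ 21306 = -0.00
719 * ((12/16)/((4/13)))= 28041/16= 1752.56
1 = 1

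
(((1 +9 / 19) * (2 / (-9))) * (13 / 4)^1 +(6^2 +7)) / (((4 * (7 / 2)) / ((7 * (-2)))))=-7171 / 171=-41.94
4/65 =0.06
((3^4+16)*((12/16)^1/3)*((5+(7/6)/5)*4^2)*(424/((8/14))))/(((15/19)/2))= 858793768/225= 3816861.19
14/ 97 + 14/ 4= 707/ 194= 3.64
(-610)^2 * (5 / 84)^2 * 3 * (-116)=-67443125 / 147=-458796.77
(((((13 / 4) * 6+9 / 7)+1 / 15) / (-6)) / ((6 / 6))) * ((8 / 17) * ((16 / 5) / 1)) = -140128 / 26775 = -5.23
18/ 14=9/ 7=1.29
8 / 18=4 / 9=0.44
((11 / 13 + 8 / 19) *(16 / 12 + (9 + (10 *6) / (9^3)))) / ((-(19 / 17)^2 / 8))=-1831573336 / 21667581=-84.53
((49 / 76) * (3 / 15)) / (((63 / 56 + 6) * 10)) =49 / 27075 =0.00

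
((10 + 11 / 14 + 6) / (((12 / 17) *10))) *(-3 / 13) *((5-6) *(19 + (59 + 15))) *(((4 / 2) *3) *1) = 222921 / 728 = 306.21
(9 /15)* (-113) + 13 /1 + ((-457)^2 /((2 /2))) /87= 1020407 /435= 2345.76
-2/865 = -0.00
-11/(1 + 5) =-11/6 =-1.83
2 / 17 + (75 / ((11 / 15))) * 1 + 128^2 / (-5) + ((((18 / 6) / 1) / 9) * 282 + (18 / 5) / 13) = -37439013 / 12155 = -3080.13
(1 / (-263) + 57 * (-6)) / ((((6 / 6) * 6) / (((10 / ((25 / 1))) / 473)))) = -8177 / 169635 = -0.05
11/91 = 0.12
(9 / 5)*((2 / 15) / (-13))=-6 / 325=-0.02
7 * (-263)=-1841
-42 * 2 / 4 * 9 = -189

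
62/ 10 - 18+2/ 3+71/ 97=-15134/ 1455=-10.40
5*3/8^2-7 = -433/64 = -6.77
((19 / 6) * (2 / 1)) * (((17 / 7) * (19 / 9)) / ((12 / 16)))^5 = 68401585622033408 / 723486239847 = 94544.42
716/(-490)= -1.46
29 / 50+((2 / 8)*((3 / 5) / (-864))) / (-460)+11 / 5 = 7365889 / 2649600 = 2.78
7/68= 0.10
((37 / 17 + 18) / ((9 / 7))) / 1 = 2401 / 153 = 15.69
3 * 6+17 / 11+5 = 270 / 11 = 24.55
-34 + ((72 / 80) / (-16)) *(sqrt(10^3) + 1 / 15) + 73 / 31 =-784893 / 24800 - 9 *sqrt(10) / 16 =-33.43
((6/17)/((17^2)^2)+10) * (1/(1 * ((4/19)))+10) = 147.50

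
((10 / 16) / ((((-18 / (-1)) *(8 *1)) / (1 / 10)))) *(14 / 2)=7 / 2304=0.00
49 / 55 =0.89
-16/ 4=-4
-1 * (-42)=42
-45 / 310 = -0.15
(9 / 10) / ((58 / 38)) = 171 / 290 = 0.59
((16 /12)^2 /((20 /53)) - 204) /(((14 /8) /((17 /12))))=-161.33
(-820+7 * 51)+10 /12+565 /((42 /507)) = 133522 /21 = 6358.19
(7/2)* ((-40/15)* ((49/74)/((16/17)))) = -6.57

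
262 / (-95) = -262 / 95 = -2.76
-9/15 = -3/5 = -0.60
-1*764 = -764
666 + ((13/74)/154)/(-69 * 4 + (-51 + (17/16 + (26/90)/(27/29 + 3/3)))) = 445075940862/668282197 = 666.00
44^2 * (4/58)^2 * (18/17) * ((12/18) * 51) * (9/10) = 1254528/4205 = 298.34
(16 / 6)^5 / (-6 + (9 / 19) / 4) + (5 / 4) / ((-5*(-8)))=-79583155 / 3475872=-22.90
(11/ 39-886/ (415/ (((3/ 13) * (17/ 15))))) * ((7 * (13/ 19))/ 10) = -156527/ 1182750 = -0.13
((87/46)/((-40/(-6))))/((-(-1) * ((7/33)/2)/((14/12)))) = 2871/920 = 3.12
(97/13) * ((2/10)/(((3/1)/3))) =97/65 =1.49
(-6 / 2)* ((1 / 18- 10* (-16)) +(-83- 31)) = -829 / 6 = -138.17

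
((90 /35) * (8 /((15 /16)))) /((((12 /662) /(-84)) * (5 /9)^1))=-4575744 /25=-183029.76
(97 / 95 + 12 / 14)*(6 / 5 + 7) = 51209 / 3325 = 15.40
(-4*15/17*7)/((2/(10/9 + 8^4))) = -2581180/51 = -50611.37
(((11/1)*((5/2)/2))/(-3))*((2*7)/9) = -385/54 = -7.13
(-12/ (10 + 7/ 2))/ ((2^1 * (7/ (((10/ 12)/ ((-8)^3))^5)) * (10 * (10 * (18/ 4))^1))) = 125/ 77563807532341788672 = 0.00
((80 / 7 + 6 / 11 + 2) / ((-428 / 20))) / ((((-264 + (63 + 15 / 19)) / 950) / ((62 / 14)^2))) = 23330437250 / 383929161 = 60.77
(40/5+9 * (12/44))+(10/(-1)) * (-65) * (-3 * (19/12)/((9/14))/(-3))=478580/297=1611.38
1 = 1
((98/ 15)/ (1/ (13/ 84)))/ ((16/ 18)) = 91/ 80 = 1.14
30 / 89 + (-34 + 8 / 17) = -50220 / 1513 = -33.19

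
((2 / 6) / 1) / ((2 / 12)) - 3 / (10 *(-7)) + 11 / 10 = 22 / 7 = 3.14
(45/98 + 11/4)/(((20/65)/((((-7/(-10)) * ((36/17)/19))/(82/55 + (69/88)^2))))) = 4190472/10843889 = 0.39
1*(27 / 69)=9 / 23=0.39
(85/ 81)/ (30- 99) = -85/ 5589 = -0.02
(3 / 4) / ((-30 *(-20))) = 1 / 800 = 0.00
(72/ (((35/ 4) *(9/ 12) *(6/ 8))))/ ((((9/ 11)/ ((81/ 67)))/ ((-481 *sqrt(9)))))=-73142784/ 2345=-31190.95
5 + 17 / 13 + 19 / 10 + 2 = 1327 / 130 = 10.21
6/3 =2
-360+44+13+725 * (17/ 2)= 11719/ 2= 5859.50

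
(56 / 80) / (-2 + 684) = 7 / 6820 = 0.00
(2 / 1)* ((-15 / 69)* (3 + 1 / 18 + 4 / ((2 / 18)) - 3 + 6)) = -3785 / 207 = -18.29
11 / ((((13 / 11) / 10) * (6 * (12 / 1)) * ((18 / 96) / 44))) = 303.36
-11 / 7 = -1.57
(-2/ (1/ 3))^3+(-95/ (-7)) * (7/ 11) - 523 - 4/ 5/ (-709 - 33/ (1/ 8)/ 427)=-12171772402/ 16665385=-730.36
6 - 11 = -5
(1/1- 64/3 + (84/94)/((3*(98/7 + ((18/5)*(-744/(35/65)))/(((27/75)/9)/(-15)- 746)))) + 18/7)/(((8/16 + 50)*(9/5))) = -3544764470900/18155753164017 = -0.20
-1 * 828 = -828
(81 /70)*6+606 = 21453 /35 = 612.94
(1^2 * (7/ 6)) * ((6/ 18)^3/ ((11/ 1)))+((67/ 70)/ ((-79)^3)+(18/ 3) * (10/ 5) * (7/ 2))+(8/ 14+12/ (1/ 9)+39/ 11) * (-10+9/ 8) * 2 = -17115661899407/ 8785954980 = -1948.07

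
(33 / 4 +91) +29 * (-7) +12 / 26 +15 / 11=-58301 / 572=-101.92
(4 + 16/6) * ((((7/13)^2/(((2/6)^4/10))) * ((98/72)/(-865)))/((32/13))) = -36015/35984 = -1.00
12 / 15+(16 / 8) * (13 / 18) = 101 / 45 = 2.24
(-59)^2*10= 34810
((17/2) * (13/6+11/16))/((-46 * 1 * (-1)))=2329/4416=0.53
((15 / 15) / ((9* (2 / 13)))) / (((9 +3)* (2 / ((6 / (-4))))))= -13 / 288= -0.05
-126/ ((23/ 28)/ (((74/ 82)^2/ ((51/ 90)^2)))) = -4346848800/ 11173607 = -389.03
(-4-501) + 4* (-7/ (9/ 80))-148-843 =-1744.89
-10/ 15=-2/ 3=-0.67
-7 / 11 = -0.64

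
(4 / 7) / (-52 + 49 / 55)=-220 / 19677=-0.01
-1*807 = -807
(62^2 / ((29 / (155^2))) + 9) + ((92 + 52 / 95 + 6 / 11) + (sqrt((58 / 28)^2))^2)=18916189017413 / 5939780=3184661.56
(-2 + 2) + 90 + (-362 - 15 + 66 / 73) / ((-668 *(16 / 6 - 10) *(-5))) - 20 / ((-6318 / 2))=305083536847 / 3389000472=90.02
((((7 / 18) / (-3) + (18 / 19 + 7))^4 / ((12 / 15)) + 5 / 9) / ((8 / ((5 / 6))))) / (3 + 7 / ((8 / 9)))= 103491753533228425 / 2313768676917888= 44.73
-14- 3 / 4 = -59 / 4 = -14.75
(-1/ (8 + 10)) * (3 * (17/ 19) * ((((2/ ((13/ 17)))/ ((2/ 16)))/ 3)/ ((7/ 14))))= -4624/ 2223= -2.08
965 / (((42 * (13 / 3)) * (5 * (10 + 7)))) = 193 / 3094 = 0.06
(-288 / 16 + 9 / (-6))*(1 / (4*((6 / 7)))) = -5.69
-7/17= -0.41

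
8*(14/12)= 28/3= 9.33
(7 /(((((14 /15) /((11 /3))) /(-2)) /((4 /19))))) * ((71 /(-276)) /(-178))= -0.02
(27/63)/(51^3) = 1/309519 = 0.00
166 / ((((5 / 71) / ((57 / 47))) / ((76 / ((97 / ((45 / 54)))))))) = 8509492 / 4559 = 1866.53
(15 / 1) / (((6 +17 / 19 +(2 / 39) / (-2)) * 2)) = 1.09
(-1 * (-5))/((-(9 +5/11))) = -55/104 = -0.53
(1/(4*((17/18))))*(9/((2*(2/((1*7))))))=567/136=4.17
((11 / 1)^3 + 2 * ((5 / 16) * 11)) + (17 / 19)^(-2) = 3096055 / 2312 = 1339.12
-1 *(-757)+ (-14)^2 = 953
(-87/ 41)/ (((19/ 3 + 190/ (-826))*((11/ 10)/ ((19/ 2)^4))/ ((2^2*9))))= -92677.49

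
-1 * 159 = -159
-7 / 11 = -0.64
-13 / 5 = -2.60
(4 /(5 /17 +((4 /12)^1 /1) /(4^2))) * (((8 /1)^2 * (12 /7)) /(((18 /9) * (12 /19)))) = 1103.12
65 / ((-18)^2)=65 / 324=0.20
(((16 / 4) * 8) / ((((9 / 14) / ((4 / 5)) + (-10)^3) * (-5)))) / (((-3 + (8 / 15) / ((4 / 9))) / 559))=-1001728 / 503595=-1.99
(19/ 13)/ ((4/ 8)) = 2.92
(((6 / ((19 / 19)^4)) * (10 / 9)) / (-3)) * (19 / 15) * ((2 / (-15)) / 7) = 152 / 2835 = 0.05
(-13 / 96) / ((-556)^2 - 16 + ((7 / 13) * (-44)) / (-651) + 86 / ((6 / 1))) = -5239 / 11959790496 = -0.00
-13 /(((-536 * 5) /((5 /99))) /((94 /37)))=611 /981684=0.00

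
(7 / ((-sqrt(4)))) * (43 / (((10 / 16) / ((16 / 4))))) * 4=-19264 / 5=-3852.80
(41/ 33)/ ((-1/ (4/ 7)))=-164/ 231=-0.71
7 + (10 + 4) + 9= 30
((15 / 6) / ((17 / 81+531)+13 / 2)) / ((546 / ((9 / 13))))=1215 / 206099894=0.00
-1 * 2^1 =-2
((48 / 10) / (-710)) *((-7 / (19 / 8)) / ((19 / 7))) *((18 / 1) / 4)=21168 / 640775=0.03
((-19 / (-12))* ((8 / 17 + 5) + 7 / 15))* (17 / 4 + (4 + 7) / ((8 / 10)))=14383 / 85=169.21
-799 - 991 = -1790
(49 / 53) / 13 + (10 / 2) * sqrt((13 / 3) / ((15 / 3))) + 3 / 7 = 2410 / 4823 + sqrt(195) / 3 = 5.15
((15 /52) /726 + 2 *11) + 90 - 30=1031893 /12584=82.00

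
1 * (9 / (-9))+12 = 11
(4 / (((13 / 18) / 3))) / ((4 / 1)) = 54 / 13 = 4.15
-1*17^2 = -289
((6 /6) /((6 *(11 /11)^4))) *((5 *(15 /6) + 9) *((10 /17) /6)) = 215 /612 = 0.35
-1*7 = -7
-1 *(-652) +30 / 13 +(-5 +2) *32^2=-31430 / 13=-2417.69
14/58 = 7/29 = 0.24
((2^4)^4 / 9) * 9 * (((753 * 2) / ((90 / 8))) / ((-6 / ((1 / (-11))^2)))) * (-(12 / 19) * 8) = 61056.71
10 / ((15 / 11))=22 / 3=7.33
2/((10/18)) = 18/5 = 3.60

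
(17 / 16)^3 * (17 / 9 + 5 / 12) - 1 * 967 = -142182173 / 147456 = -964.23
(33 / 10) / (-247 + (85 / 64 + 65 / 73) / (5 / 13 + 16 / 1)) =-165856 / 12407265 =-0.01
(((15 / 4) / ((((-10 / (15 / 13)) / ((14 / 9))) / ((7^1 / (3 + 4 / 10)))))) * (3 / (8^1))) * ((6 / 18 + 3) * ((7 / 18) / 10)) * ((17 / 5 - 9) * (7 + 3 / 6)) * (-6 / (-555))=12005 / 392496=0.03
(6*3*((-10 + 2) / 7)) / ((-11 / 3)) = 432 / 77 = 5.61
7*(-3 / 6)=-7 / 2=-3.50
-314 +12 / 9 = -938 / 3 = -312.67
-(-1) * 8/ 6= 4/ 3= 1.33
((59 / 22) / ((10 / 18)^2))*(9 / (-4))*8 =-43011 / 275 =-156.40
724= 724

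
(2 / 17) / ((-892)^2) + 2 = 2.00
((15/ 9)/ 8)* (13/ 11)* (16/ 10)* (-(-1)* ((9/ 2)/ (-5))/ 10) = -39/ 1100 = -0.04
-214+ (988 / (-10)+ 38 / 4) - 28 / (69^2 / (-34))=-14430593 / 47610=-303.10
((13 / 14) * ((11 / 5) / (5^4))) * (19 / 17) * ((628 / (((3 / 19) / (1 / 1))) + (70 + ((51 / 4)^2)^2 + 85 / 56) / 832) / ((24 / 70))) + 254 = 26032896359381 / 87736320000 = 296.72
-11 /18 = -0.61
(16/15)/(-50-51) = -16/1515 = -0.01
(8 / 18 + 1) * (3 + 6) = 13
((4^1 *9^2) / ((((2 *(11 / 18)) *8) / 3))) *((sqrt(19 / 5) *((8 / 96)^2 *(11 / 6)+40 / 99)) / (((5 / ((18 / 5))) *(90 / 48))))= 962523 *sqrt(95) / 302500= 31.01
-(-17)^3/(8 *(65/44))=54043/130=415.72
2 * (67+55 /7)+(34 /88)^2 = 2030951 /13552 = 149.86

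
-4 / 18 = -2 / 9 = -0.22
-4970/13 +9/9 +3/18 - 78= -35813/78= -459.14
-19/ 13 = -1.46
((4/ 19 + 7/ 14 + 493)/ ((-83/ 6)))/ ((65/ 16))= -8.79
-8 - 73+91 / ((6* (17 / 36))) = -831 / 17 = -48.88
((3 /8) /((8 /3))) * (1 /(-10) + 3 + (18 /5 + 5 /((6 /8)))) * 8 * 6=711 /8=88.88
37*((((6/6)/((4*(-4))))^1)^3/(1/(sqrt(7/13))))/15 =-37*sqrt(91)/798720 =-0.00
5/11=0.45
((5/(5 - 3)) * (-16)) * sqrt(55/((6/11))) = -220 * sqrt(30)/3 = -401.66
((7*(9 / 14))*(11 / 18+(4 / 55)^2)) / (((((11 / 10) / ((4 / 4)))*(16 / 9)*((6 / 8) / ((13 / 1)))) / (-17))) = -22252269 / 53240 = -417.96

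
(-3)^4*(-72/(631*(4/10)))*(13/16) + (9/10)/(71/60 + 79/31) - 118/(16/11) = -5533787/55528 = -99.66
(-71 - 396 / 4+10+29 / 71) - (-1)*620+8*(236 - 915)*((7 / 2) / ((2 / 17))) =-11441053 / 71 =-161141.59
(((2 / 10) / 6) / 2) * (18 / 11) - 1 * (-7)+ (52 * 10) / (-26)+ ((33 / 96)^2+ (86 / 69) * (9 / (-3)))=-21494807 / 1295360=-16.59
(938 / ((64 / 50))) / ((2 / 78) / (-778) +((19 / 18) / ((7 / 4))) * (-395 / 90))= -33619315275 / 121450424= -276.82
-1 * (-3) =3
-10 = -10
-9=-9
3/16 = 0.19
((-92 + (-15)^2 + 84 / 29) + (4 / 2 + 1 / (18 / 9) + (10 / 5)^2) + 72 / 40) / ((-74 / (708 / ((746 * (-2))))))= 7401609 / 8004580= 0.92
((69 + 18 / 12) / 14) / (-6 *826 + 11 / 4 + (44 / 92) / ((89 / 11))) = -96209 / 94632363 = -0.00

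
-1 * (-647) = 647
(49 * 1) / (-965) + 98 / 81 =90601 / 78165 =1.16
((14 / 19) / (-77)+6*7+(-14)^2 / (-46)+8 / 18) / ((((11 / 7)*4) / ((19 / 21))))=825761 / 150282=5.49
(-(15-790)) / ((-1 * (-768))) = 775 / 768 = 1.01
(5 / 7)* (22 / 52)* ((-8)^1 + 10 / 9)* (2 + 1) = -1705 / 273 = -6.25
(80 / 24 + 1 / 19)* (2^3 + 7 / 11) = 965 / 33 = 29.24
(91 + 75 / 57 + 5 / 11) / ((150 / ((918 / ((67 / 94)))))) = 278852598 / 350075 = 796.55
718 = 718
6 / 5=1.20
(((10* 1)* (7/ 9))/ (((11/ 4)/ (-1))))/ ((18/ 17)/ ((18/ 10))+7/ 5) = -23800/ 16731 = -1.42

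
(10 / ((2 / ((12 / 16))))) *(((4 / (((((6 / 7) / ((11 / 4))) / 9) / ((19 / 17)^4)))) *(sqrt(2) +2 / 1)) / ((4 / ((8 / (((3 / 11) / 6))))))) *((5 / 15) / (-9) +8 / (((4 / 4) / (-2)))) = -238976785355 / 250563 - 238976785355 *sqrt(2) / 501126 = -1628168.93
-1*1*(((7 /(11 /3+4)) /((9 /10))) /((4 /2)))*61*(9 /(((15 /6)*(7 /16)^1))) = -5856 /23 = -254.61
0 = 0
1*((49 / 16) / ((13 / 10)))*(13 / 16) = 1.91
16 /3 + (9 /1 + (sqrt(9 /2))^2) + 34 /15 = 211 /10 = 21.10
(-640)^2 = 409600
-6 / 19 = -0.32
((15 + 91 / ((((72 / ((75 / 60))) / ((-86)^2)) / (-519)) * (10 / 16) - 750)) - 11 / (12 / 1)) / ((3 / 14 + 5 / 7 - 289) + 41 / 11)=-1031674350707 / 21010641192234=-0.05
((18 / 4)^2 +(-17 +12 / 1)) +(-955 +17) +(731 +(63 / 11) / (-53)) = -447413 / 2332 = -191.86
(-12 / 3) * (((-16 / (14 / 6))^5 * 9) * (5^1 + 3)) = 73383542784 / 16807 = 4366248.75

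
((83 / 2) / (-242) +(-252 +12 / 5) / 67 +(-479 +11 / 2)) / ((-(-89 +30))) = -77405127 / 9566260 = -8.09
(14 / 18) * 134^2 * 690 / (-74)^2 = 7227290 / 4107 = 1759.75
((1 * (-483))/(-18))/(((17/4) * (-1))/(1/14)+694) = 161/3807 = 0.04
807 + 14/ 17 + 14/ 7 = 13767/ 17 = 809.82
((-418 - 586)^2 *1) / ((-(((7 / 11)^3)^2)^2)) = -3163586018588795536 / 13841287201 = -228561547.25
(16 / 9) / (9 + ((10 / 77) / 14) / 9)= 539 / 2729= 0.20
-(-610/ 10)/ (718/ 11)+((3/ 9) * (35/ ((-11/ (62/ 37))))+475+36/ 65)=27050973673/ 56984070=474.71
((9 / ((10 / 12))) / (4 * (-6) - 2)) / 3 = -9 / 65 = -0.14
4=4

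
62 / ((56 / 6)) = 93 / 14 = 6.64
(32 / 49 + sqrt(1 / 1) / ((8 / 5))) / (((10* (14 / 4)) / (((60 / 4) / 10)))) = 1503 / 27440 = 0.05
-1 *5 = -5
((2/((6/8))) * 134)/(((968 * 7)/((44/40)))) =67/1155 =0.06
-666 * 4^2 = -10656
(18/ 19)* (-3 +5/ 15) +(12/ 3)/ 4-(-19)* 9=3220/ 19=169.47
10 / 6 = 5 / 3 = 1.67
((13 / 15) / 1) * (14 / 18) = 91 / 135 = 0.67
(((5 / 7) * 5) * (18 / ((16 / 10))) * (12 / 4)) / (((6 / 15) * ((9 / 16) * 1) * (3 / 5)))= 6250 / 7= 892.86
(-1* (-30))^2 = 900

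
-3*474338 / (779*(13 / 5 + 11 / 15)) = -2134521 / 3895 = -548.02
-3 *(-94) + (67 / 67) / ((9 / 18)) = 284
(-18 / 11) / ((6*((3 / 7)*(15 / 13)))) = -91 / 165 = -0.55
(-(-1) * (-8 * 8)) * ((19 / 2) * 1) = -608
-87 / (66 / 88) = -116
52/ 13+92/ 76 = 99/ 19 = 5.21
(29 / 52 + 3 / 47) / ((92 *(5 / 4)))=1519 / 281060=0.01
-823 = -823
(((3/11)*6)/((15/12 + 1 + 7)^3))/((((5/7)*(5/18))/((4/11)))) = 0.00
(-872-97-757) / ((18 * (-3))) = 863 / 27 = 31.96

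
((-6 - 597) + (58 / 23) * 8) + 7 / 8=-107079 / 184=-581.95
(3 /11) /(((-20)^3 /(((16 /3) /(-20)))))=1 /110000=0.00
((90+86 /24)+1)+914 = 12103 /12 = 1008.58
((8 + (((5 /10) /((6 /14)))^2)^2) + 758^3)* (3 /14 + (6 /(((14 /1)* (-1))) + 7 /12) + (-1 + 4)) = 159734623990843 /108864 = 1467286008.15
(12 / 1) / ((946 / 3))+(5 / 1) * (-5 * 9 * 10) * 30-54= -31953024 / 473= -67553.96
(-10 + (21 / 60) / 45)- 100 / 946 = -4298689 / 425700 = -10.10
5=5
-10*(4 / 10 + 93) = -934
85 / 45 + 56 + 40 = 881 / 9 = 97.89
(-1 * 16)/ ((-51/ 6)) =32/ 17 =1.88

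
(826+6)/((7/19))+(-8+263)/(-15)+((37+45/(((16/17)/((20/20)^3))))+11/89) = 23187779/9968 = 2326.22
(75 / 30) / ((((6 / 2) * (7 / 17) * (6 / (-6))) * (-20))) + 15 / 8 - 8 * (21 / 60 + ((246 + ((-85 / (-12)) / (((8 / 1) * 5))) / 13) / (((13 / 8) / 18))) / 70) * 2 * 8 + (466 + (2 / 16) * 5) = -647222783 / 141960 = -4559.19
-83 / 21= -3.95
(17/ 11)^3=4913/ 1331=3.69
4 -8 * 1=-4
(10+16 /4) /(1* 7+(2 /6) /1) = 21 /11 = 1.91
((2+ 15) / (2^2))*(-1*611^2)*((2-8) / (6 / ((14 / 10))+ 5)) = 10251969 / 10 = 1025196.90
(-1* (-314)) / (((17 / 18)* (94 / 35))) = 123.79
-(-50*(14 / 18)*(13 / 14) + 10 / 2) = 280 / 9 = 31.11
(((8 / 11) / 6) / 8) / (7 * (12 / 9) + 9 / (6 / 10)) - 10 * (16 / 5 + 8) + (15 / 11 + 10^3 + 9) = 898.36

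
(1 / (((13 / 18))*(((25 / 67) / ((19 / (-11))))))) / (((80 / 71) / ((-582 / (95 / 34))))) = 1184.87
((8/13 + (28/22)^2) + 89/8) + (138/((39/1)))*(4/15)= 2699987/188760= 14.30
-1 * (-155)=155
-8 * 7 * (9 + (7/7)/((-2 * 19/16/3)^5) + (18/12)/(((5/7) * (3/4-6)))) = -3732911672/12380495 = -301.52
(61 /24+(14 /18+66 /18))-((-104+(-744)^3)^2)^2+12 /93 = -64205148606041485330656756559853601271 /2232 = -28765747583351919951011090000000000.00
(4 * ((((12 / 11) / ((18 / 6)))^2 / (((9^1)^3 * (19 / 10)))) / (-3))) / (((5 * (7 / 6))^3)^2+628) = -40960 / 12880599894921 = -0.00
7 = 7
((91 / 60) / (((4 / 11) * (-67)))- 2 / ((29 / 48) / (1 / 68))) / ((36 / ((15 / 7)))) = -879413 / 133180992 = -0.01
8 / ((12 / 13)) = 8.67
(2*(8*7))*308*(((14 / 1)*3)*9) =13039488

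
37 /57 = 0.65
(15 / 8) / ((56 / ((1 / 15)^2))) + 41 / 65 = 55117 / 87360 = 0.63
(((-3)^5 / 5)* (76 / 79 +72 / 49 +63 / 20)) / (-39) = 35001153 / 5032300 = 6.96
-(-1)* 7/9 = 7/9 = 0.78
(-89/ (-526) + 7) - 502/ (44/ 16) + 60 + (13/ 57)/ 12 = -228270305/ 1978812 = -115.36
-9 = -9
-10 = -10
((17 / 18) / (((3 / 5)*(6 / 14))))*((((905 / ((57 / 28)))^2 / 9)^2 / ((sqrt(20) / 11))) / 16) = 8433077951347472500*sqrt(5) / 69257922561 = 272271169.30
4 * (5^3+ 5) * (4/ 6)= 346.67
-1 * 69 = -69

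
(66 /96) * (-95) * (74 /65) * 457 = -3533981 /104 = -33980.59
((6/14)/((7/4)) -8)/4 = -95/49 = -1.94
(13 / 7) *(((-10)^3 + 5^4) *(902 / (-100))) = 87945 / 14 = 6281.79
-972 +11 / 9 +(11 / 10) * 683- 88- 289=-53683 / 90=-596.48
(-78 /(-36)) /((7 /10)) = 65 /21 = 3.10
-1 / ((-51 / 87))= 29 / 17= 1.71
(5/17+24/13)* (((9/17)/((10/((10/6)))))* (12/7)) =8514/26299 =0.32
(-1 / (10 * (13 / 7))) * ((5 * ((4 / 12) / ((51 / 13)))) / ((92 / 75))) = -175 / 9384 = -0.02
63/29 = 2.17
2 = 2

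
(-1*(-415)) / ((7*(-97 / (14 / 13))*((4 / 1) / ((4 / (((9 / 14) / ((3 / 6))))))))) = -5810 / 11349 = -0.51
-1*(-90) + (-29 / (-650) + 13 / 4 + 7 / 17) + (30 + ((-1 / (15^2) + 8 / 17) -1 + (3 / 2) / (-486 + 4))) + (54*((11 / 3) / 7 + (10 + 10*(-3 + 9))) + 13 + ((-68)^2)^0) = 66193748924 / 16777215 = 3945.46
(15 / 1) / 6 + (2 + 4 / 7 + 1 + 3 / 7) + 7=27 / 2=13.50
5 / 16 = 0.31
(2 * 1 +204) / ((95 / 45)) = 1854 / 19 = 97.58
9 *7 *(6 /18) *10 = 210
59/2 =29.50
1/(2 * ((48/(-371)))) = -371/96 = -3.86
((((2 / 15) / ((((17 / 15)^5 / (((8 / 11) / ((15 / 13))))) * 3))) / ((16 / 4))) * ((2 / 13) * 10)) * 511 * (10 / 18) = 25550000 / 15618427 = 1.64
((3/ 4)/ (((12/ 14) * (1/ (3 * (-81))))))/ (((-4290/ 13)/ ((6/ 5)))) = 0.77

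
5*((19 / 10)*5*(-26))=-1235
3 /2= 1.50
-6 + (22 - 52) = -36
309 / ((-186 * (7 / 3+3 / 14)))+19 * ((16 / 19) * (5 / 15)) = 46583 / 9951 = 4.68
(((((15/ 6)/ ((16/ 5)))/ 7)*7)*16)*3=75/ 2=37.50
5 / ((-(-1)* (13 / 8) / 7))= 280 / 13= 21.54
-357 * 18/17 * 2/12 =-63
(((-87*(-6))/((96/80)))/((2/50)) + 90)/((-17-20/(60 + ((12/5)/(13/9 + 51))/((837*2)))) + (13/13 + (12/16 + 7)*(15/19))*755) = 42535243380/20781073441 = 2.05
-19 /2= -9.50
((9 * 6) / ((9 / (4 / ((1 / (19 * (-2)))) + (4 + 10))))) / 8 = -207 / 2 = -103.50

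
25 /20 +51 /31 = 359 /124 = 2.90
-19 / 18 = -1.06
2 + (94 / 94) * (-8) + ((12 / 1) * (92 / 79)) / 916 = -108270 / 18091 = -5.98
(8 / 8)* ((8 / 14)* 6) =24 / 7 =3.43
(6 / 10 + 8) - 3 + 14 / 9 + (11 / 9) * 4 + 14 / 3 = 752 / 45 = 16.71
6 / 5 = 1.20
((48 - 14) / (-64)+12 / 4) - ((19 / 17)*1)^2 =11279 / 9248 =1.22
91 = 91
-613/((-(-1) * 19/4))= -2452/19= -129.05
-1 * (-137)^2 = -18769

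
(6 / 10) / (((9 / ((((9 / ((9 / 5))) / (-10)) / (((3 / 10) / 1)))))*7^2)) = -1 / 441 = -0.00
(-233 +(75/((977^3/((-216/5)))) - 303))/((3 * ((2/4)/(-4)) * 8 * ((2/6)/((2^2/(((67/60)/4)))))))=479865709178880/62482513811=7680.00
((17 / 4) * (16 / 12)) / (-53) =-17 / 159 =-0.11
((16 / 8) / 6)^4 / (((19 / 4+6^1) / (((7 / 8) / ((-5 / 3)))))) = -7 / 11610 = -0.00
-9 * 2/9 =-2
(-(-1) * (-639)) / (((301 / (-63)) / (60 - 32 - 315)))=-1650537 / 43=-38384.58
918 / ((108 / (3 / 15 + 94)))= 8007 / 10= 800.70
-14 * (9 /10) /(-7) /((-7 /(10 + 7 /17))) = -1593 /595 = -2.68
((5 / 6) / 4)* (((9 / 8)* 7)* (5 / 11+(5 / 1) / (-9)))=-175 / 1056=-0.17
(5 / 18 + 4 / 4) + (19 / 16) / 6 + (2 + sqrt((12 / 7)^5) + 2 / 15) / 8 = 36* sqrt(21) / 343 + 2509 / 1440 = 2.22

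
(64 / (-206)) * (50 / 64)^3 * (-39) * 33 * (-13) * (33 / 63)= -958546875 / 738304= -1298.31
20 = 20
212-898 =-686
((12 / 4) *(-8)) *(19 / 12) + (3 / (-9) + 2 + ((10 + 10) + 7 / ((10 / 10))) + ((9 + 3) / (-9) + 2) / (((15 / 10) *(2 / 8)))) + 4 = -32 / 9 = -3.56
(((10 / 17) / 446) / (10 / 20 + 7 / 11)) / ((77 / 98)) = 28 / 18955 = 0.00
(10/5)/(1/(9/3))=6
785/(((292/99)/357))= 27744255/292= 95014.57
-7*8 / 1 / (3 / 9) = -168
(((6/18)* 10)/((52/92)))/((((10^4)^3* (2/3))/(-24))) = -69/325000000000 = -0.00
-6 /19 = -0.32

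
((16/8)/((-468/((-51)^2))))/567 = -289/14742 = -0.02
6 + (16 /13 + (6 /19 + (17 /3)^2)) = 88159 /2223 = 39.66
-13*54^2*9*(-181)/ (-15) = -20584044/ 5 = -4116808.80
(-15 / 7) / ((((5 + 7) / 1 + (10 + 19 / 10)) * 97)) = -150 / 162281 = -0.00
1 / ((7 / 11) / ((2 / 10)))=11 / 35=0.31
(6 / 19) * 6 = 36 / 19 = 1.89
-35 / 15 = -7 / 3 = -2.33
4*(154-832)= -2712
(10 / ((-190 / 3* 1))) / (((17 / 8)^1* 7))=-24 / 2261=-0.01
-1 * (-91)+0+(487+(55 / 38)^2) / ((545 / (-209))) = -3999563 / 41420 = -96.56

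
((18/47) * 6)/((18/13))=78/47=1.66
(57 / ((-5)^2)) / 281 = 57 / 7025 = 0.01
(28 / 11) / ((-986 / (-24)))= 336 / 5423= 0.06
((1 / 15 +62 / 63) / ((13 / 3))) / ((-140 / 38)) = -6289 / 95550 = -0.07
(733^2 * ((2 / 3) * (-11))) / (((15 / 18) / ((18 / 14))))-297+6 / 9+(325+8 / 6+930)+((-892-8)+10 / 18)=-1914878921 / 315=-6078980.70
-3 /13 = -0.23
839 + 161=1000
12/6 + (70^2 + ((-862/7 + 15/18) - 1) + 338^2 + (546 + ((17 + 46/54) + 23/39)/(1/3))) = 195944137/1638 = 119624.02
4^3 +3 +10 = 77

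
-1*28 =-28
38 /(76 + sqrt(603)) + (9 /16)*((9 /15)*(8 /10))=428471 /517300-114*sqrt(67) /5173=0.65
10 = 10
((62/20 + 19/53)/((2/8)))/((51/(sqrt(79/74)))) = 611 * sqrt(5846)/166685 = 0.28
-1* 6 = -6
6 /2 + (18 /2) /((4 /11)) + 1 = 115 /4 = 28.75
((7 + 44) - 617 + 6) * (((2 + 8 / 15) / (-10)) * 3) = 2128 / 5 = 425.60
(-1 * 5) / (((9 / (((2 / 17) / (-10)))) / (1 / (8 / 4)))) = 1 / 306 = 0.00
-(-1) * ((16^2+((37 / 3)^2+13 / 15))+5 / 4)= 73841 / 180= 410.23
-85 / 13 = -6.54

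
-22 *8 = -176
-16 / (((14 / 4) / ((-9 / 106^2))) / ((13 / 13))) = 72 / 19663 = 0.00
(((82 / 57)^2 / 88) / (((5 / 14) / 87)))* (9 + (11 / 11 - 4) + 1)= 2388701 / 59565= 40.10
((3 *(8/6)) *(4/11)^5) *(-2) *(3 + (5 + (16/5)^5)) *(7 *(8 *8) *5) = -3940041097216/100656875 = -39143.29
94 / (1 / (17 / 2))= 799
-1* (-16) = 16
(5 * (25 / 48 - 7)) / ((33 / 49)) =-76195 / 1584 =-48.10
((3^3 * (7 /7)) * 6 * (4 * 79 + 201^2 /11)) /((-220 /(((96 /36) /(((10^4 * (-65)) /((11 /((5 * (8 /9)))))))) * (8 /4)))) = 10662111 /178750000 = 0.06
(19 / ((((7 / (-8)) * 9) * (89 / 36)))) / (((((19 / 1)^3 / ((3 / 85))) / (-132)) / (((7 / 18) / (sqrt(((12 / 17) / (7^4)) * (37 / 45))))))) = 17248 * sqrt(9435) / 101045705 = 0.02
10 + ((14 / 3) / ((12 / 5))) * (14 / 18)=1865 / 162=11.51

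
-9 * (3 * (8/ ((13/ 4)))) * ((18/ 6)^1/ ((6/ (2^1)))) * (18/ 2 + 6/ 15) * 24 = -974592/ 65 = -14993.72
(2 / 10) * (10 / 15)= 2 / 15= 0.13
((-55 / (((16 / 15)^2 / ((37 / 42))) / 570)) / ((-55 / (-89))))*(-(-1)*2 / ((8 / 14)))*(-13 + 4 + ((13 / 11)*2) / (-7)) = 50608882125 / 39424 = 1283707.44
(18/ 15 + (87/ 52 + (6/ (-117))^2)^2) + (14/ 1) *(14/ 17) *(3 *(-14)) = -480.23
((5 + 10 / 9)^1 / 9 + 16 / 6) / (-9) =-271 / 729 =-0.37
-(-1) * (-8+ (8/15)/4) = -118/15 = -7.87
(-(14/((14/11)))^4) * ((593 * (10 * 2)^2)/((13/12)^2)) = -500089708800/169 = -2959110702.96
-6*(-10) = 60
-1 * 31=-31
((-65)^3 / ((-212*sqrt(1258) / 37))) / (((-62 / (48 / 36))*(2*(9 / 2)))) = -274625*sqrt(1258) / 3016548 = -3.23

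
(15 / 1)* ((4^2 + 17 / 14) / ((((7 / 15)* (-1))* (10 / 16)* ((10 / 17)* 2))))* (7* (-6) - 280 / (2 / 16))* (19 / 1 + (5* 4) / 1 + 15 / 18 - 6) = 58099557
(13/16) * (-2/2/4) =-13/64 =-0.20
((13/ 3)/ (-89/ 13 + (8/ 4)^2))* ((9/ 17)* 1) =-507/ 629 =-0.81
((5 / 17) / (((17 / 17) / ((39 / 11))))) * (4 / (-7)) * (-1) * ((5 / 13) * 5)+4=5.15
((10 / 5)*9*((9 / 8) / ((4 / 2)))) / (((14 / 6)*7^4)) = 243 / 134456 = 0.00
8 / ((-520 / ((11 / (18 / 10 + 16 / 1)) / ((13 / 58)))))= -638 / 15041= -0.04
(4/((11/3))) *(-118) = -1416/11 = -128.73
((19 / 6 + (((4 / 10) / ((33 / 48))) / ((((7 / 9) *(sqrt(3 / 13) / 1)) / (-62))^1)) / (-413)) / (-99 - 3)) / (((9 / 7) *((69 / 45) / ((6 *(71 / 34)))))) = -0.21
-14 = -14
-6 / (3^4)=-2 / 27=-0.07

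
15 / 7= 2.14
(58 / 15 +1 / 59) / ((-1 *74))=-3437 / 65490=-0.05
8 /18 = 4 /9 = 0.44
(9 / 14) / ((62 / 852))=8.83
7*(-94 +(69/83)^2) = -4499635/6889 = -653.16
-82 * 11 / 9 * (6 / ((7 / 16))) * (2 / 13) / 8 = -7216 / 273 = -26.43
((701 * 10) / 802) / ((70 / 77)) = 7711 / 802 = 9.61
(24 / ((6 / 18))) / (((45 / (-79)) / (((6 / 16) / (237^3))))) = -1 / 280845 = -0.00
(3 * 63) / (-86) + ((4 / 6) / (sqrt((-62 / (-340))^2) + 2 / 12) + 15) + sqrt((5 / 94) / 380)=sqrt(1786) / 3572 + 112609 / 7654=14.72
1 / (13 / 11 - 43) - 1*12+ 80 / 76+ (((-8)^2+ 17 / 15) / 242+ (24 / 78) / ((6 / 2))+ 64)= 734150161 / 13748020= 53.40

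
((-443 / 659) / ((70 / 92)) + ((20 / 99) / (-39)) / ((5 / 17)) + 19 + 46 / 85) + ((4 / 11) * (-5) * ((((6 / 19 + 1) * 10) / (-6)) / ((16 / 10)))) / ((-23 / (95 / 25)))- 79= -4232150918533 / 69640200630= -60.77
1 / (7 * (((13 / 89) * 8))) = 89 / 728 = 0.12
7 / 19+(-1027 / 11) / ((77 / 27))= -520922 / 16093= -32.37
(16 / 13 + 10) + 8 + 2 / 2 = 263 / 13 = 20.23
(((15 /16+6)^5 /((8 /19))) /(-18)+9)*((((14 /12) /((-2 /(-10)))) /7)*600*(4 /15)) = -281512.38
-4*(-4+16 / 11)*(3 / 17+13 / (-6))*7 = -141.85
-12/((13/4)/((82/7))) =-3936/91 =-43.25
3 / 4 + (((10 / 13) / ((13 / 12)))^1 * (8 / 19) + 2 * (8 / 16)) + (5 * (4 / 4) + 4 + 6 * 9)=835489 / 12844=65.05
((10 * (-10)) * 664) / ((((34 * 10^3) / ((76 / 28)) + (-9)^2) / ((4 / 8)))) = -630800 / 239539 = -2.63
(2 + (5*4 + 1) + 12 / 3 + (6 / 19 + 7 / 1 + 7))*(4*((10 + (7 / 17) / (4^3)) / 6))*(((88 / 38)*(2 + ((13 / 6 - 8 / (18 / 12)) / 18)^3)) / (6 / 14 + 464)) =29007550362175 / 10582316471808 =2.74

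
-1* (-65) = 65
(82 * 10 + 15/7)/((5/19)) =21869/7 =3124.14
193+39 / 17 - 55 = 2385 / 17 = 140.29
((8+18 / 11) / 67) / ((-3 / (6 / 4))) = -53 / 737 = -0.07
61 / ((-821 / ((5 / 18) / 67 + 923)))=-67901723 / 990126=-68.58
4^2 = 16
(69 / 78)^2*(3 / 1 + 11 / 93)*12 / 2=76705 / 5239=14.64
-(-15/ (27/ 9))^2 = -25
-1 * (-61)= 61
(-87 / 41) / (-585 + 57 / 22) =638 / 175111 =0.00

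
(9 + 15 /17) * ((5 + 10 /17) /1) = 15960 /289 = 55.22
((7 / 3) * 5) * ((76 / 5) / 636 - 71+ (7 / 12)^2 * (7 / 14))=-37827377 / 45792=-826.07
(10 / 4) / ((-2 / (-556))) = 695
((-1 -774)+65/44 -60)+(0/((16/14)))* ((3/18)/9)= -36675/44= -833.52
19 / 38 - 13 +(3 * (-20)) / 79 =-2095 / 158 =-13.26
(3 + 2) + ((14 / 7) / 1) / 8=21 / 4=5.25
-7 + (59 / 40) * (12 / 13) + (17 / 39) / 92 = -101069 / 17940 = -5.63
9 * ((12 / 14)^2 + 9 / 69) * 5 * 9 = 394875 / 1127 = 350.38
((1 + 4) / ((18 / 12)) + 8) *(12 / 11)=136 / 11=12.36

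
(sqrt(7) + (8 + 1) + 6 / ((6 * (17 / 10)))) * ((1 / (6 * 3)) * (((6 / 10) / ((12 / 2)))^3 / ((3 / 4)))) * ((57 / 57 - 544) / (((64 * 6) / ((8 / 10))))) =-29503 / 36720000 - 181 * sqrt(7) / 2160000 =-0.00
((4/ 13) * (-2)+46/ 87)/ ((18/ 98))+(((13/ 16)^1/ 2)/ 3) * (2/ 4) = -263219/ 651456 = -0.40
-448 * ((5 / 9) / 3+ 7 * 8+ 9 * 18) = -2639168 / 27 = -97746.96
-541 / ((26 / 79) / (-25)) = 41095.19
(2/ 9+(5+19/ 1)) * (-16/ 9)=-3488/ 81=-43.06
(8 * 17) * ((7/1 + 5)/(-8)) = -204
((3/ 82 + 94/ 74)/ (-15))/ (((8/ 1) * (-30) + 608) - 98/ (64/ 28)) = -3172/ 11837151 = -0.00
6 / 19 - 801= -15213 / 19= -800.68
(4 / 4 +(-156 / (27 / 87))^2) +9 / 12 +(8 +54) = 9098551 / 36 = 252737.53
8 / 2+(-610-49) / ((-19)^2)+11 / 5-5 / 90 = 140323 / 32490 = 4.32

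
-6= -6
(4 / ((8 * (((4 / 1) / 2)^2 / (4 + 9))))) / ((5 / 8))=13 / 5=2.60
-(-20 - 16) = 36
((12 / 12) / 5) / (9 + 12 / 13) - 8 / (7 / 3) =-15389 / 4515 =-3.41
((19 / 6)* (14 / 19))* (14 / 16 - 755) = -14077 / 8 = -1759.62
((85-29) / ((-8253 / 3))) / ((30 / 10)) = -8 / 1179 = -0.01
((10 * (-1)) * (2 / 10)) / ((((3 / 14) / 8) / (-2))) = 448 / 3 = 149.33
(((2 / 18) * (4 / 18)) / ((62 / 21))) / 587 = 7 / 491319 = 0.00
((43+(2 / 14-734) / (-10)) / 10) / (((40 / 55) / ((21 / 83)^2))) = 5645871 / 5511200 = 1.02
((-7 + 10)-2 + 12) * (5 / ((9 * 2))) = 65 / 18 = 3.61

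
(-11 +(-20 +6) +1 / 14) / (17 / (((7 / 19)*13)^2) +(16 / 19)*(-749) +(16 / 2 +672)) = -0.50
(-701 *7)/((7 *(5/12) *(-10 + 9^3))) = -8412/3595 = -2.34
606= 606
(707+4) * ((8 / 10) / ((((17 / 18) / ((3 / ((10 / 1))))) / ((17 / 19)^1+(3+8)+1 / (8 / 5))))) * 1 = 36531891 / 16150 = 2262.04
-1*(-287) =287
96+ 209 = 305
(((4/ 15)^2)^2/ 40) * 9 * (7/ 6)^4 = 4802/ 2278125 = 0.00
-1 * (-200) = 200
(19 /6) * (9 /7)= 57 /14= 4.07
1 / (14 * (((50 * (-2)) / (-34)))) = 17 / 700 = 0.02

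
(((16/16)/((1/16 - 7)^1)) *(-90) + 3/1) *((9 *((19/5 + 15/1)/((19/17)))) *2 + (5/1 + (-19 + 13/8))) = 130437837/28120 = 4638.61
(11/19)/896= 11/17024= 0.00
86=86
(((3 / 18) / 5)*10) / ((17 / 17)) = 1 / 3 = 0.33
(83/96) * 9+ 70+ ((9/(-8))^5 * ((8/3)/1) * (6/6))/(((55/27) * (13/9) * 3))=226198957/2928640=77.24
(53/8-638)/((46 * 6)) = -5051/2208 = -2.29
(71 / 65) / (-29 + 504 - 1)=71 / 30810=0.00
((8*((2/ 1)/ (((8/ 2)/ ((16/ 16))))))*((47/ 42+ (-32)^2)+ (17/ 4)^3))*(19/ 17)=28137727/ 5712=4926.07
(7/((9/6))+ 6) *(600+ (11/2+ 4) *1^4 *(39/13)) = 6704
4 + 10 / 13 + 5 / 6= 437 / 78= 5.60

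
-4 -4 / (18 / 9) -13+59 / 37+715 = 25811 / 37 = 697.59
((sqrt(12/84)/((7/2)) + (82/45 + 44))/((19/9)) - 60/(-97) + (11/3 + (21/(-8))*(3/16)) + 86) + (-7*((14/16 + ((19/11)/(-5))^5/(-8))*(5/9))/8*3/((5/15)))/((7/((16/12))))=18*sqrt(7)/931 + 7890722080555219/71236078320000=110.82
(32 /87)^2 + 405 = 3066469 /7569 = 405.14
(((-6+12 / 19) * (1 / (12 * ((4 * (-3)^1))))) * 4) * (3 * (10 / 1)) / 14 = 85 / 266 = 0.32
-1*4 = -4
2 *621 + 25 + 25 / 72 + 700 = 141649 / 72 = 1967.35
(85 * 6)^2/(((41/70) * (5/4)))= 355258.54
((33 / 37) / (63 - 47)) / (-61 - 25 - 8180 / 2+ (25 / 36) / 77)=-22869 / 1713225356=-0.00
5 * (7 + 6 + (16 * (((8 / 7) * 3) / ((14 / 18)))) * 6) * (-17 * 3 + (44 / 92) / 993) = -124474000970 / 1119111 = -111225.79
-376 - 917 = -1293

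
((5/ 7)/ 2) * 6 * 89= 190.71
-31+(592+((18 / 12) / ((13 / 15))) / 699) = 561.00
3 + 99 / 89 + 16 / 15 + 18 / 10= 9317 / 1335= 6.98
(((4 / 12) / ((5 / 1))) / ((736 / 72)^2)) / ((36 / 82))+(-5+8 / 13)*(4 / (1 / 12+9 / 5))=-1157694513 / 124336160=-9.31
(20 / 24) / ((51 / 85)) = 25 / 18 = 1.39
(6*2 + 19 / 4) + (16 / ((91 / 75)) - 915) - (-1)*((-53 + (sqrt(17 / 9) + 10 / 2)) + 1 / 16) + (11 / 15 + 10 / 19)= -386635261 / 414960 + sqrt(17) / 3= -930.37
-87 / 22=-3.95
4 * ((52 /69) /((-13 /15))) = -80 /23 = -3.48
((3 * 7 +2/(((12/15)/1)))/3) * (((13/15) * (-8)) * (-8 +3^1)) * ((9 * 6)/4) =3666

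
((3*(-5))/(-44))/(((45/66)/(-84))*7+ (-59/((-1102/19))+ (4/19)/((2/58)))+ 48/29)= 16530/422857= 0.04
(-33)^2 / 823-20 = -15371 / 823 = -18.68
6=6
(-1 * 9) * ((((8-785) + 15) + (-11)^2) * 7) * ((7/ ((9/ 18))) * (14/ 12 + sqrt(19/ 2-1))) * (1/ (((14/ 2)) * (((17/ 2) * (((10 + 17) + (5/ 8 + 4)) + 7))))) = 502544/ 1751 + 215376 * sqrt(34)/ 1751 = 1004.22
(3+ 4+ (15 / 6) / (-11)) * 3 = 447 / 22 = 20.32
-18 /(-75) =6 /25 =0.24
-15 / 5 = -3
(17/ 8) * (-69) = -1173/ 8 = -146.62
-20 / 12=-5 / 3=-1.67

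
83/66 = 1.26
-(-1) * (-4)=-4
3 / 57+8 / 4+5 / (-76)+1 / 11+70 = 60257 / 836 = 72.08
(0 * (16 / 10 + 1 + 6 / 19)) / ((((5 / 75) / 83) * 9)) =0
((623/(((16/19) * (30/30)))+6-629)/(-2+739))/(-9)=-623/35376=-0.02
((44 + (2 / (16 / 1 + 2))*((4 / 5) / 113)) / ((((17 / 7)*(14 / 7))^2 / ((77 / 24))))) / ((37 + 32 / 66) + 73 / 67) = 347190382 / 2238147495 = 0.16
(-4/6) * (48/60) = -8/15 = -0.53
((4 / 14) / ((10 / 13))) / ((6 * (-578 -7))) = -1 / 9450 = -0.00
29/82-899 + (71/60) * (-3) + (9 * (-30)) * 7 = -2289601/820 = -2792.20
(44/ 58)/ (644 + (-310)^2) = 11/ 1402788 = 0.00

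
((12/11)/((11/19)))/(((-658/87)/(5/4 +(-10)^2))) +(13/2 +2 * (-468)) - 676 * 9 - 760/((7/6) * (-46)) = -6431739877/915607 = -7024.56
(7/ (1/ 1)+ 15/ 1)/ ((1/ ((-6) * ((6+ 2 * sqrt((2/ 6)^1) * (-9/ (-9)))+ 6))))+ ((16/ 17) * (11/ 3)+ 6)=-80302/ 51-88 * sqrt(3)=-1726.97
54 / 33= 18 / 11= 1.64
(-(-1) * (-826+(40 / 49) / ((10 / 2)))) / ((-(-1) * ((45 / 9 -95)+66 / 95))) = 1922135 / 207858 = 9.25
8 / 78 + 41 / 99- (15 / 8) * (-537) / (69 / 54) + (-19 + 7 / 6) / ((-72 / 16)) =281494427 / 355212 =792.47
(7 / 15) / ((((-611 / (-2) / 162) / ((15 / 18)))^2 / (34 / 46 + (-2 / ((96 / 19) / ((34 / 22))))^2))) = 6746255775 / 66492949952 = 0.10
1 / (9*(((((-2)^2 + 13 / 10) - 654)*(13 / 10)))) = -100 / 758979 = -0.00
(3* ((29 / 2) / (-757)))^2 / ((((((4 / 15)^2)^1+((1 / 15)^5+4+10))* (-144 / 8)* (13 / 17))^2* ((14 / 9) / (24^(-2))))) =15572700087890625 / 158517024845684334854076416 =0.00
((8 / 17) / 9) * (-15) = -40 / 51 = -0.78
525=525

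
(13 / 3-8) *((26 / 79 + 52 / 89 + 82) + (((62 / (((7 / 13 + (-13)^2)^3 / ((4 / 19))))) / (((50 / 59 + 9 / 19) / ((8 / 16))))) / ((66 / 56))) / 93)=-57193513582862655655 / 188126817415944588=-304.02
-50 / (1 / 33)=-1650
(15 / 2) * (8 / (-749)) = -0.08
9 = 9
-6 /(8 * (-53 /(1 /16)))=3 /3392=0.00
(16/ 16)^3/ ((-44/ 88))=-2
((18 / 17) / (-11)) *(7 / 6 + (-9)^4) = -118119 / 187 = -631.65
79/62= 1.27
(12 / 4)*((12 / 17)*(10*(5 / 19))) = 1800 / 323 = 5.57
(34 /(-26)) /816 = -1 /624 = -0.00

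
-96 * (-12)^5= 23887872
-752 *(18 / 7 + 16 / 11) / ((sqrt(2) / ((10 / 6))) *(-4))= 145700 *sqrt(2) / 231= 892.00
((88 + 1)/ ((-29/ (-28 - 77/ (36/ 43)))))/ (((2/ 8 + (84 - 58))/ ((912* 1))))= 12791.99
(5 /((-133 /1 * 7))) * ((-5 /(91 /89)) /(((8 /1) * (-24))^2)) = 2225 /3123154944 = 0.00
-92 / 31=-2.97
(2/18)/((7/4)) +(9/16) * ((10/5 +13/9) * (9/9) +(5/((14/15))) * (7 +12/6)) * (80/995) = 2.40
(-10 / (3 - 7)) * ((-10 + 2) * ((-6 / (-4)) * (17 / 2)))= -255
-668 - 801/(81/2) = -6190/9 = -687.78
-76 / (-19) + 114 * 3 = 346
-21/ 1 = -21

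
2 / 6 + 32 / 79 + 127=30274 / 237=127.74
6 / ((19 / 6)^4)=7776 / 130321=0.06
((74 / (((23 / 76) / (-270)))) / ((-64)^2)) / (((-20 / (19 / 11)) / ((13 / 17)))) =4688307 / 4404224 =1.06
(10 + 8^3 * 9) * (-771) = -3560478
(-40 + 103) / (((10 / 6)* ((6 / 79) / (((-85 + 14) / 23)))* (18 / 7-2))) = -2473569 / 920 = -2688.66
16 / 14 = 8 / 7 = 1.14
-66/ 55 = -6/ 5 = -1.20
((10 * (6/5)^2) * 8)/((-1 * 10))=-288/25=-11.52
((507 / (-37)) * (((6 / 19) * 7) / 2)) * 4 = -42588 / 703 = -60.58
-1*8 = -8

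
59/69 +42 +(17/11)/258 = 932571/21758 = 42.86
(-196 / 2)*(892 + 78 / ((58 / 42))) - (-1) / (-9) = -24260321 / 261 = -92951.42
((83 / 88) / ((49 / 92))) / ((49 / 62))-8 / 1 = -152109 / 26411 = -5.76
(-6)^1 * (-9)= 54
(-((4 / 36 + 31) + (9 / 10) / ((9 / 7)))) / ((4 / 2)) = -2863 / 180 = -15.91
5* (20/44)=25/11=2.27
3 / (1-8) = -3 / 7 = -0.43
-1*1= -1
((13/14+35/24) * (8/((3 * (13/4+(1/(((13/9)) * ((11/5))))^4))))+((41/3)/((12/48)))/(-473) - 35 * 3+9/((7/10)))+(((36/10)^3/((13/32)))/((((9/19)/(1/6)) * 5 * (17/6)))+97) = 12602792881119672874/1320143063070706875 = 9.55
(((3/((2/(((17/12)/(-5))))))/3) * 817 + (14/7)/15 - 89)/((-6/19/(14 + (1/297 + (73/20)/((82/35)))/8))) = 5160820924309/561116160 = 9197.42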